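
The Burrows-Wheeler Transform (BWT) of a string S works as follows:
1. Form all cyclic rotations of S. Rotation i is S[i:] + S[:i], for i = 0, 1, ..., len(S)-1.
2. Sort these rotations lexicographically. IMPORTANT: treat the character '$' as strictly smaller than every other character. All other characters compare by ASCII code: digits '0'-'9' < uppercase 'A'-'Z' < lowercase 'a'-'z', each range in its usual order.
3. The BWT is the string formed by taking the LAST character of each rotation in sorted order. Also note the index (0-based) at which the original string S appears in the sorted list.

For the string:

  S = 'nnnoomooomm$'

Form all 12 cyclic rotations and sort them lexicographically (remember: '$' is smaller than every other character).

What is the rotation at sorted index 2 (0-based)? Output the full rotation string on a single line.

Answer: mm$nnnoomooo

Derivation:
All 12 rotations (rotation i = S[i:]+S[:i]):
  rot[0] = nnnoomooomm$
  rot[1] = nnoomooomm$n
  rot[2] = noomooomm$nn
  rot[3] = oomooomm$nnn
  rot[4] = omooomm$nnno
  rot[5] = mooomm$nnnoo
  rot[6] = ooomm$nnnoom
  rot[7] = oomm$nnnoomo
  rot[8] = omm$nnnoomoo
  rot[9] = mm$nnnoomooo
  rot[10] = m$nnnoomooom
  rot[11] = $nnnoomooomm
Sorted (with $ < everything):
  sorted[0] = $nnnoomooomm
  sorted[1] = m$nnnoomooom
  sorted[2] = mm$nnnoomooo
  sorted[3] = mooomm$nnnoo
  sorted[4] = nnnoomooomm$
  sorted[5] = nnoomooomm$n
  sorted[6] = noomooomm$nn
  sorted[7] = omm$nnnoomoo
  sorted[8] = omooomm$nnno
  sorted[9] = oomm$nnnoomo
  sorted[10] = oomooomm$nnn
  sorted[11] = ooomm$nnnoom
sorted[2] = mm$nnnoomooo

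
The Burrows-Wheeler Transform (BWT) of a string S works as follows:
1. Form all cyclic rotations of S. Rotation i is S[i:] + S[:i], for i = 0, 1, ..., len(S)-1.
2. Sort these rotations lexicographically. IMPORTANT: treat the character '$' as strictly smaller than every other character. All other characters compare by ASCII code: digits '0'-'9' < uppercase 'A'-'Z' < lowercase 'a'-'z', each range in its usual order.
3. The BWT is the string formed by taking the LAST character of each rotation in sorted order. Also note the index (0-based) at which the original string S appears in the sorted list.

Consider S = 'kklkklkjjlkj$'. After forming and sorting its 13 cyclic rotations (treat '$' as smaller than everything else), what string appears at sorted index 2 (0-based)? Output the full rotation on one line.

Answer: jjlkj$kklkklk

Derivation:
All 13 rotations (rotation i = S[i:]+S[:i]):
  rot[0] = kklkklkjjlkj$
  rot[1] = klkklkjjlkj$k
  rot[2] = lkklkjjlkj$kk
  rot[3] = kklkjjlkj$kkl
  rot[4] = klkjjlkj$kklk
  rot[5] = lkjjlkj$kklkk
  rot[6] = kjjlkj$kklkkl
  rot[7] = jjlkj$kklkklk
  rot[8] = jlkj$kklkklkj
  rot[9] = lkj$kklkklkjj
  rot[10] = kj$kklkklkjjl
  rot[11] = j$kklkklkjjlk
  rot[12] = $kklkklkjjlkj
Sorted (with $ < everything):
  sorted[0] = $kklkklkjjlkj
  sorted[1] = j$kklkklkjjlk
  sorted[2] = jjlkj$kklkklk
  sorted[3] = jlkj$kklkklkj
  sorted[4] = kj$kklkklkjjl
  sorted[5] = kjjlkj$kklkkl
  sorted[6] = kklkjjlkj$kkl
  sorted[7] = kklkklkjjlkj$
  sorted[8] = klkjjlkj$kklk
  sorted[9] = klkklkjjlkj$k
  sorted[10] = lkj$kklkklkjj
  sorted[11] = lkjjlkj$kklkk
  sorted[12] = lkklkjjlkj$kk
sorted[2] = jjlkj$kklkklk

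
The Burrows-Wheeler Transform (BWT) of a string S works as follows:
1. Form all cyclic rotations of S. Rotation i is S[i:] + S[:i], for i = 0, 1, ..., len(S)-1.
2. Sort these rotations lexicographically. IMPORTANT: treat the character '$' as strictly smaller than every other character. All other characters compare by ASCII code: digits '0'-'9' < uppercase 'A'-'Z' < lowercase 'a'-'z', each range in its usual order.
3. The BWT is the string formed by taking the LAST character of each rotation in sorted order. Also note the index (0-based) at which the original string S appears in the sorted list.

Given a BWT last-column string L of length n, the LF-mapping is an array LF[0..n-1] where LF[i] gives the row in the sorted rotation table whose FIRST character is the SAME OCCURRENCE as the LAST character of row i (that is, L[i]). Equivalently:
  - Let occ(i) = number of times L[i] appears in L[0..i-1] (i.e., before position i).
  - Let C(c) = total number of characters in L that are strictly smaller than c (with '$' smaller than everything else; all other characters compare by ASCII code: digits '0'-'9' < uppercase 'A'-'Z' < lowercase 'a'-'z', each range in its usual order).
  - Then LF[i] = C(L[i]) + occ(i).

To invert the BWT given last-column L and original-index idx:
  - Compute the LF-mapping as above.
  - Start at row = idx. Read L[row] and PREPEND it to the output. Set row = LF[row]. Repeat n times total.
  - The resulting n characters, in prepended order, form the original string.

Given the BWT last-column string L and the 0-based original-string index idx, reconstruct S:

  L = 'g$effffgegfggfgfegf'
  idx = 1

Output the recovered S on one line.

LF mapping: 12 0 1 4 5 6 7 13 2 14 8 15 16 9 17 10 3 18 11
Walk LF starting at row 1, prepending L[row]:
  step 1: row=1, L[1]='$', prepend. Next row=LF[1]=0
  step 2: row=0, L[0]='g', prepend. Next row=LF[0]=12
  step 3: row=12, L[12]='g', prepend. Next row=LF[12]=16
  step 4: row=16, L[16]='e', prepend. Next row=LF[16]=3
  step 5: row=3, L[3]='f', prepend. Next row=LF[3]=4
  step 6: row=4, L[4]='f', prepend. Next row=LF[4]=5
  step 7: row=5, L[5]='f', prepend. Next row=LF[5]=6
  step 8: row=6, L[6]='f', prepend. Next row=LF[6]=7
  step 9: row=7, L[7]='g', prepend. Next row=LF[7]=13
  step 10: row=13, L[13]='f', prepend. Next row=LF[13]=9
  step 11: row=9, L[9]='g', prepend. Next row=LF[9]=14
  step 12: row=14, L[14]='g', prepend. Next row=LF[14]=17
  step 13: row=17, L[17]='g', prepend. Next row=LF[17]=18
  step 14: row=18, L[18]='f', prepend. Next row=LF[18]=11
  step 15: row=11, L[11]='g', prepend. Next row=LF[11]=15
  step 16: row=15, L[15]='f', prepend. Next row=LF[15]=10
  step 17: row=10, L[10]='f', prepend. Next row=LF[10]=8
  step 18: row=8, L[8]='e', prepend. Next row=LF[8]=2
  step 19: row=2, L[2]='e', prepend. Next row=LF[2]=1
Reversed output: eeffgfgggfgffffegg$

Answer: eeffgfgggfgffffegg$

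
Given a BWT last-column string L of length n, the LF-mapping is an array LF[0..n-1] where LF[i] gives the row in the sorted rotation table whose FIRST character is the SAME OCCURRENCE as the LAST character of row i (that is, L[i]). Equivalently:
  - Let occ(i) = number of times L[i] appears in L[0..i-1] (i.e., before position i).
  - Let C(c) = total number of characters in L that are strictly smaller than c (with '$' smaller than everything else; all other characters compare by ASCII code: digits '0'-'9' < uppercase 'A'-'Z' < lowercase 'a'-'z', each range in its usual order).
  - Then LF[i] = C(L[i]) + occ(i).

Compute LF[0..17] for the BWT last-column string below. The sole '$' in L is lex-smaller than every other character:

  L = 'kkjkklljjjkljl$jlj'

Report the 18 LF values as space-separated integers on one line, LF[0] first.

Answer: 8 9 1 10 11 13 14 2 3 4 12 15 5 16 0 6 17 7

Derivation:
Char counts: '$':1, 'j':7, 'k':5, 'l':5
C (first-col start): C('$')=0, C('j')=1, C('k')=8, C('l')=13
L[0]='k': occ=0, LF[0]=C('k')+0=8+0=8
L[1]='k': occ=1, LF[1]=C('k')+1=8+1=9
L[2]='j': occ=0, LF[2]=C('j')+0=1+0=1
L[3]='k': occ=2, LF[3]=C('k')+2=8+2=10
L[4]='k': occ=3, LF[4]=C('k')+3=8+3=11
L[5]='l': occ=0, LF[5]=C('l')+0=13+0=13
L[6]='l': occ=1, LF[6]=C('l')+1=13+1=14
L[7]='j': occ=1, LF[7]=C('j')+1=1+1=2
L[8]='j': occ=2, LF[8]=C('j')+2=1+2=3
L[9]='j': occ=3, LF[9]=C('j')+3=1+3=4
L[10]='k': occ=4, LF[10]=C('k')+4=8+4=12
L[11]='l': occ=2, LF[11]=C('l')+2=13+2=15
L[12]='j': occ=4, LF[12]=C('j')+4=1+4=5
L[13]='l': occ=3, LF[13]=C('l')+3=13+3=16
L[14]='$': occ=0, LF[14]=C('$')+0=0+0=0
L[15]='j': occ=5, LF[15]=C('j')+5=1+5=6
L[16]='l': occ=4, LF[16]=C('l')+4=13+4=17
L[17]='j': occ=6, LF[17]=C('j')+6=1+6=7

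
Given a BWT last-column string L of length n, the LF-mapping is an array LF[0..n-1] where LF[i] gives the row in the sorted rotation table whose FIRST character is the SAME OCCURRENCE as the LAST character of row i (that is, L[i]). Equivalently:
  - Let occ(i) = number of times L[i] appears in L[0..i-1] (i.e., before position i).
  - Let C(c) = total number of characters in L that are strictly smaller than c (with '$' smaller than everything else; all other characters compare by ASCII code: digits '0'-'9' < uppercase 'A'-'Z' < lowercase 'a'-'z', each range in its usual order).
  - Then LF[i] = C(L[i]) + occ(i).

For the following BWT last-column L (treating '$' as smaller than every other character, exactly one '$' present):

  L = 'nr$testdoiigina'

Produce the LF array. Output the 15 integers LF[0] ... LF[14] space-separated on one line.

Char counts: '$':1, 'a':1, 'd':1, 'e':1, 'g':1, 'i':3, 'n':2, 'o':1, 'r':1, 's':1, 't':2
C (first-col start): C('$')=0, C('a')=1, C('d')=2, C('e')=3, C('g')=4, C('i')=5, C('n')=8, C('o')=10, C('r')=11, C('s')=12, C('t')=13
L[0]='n': occ=0, LF[0]=C('n')+0=8+0=8
L[1]='r': occ=0, LF[1]=C('r')+0=11+0=11
L[2]='$': occ=0, LF[2]=C('$')+0=0+0=0
L[3]='t': occ=0, LF[3]=C('t')+0=13+0=13
L[4]='e': occ=0, LF[4]=C('e')+0=3+0=3
L[5]='s': occ=0, LF[5]=C('s')+0=12+0=12
L[6]='t': occ=1, LF[6]=C('t')+1=13+1=14
L[7]='d': occ=0, LF[7]=C('d')+0=2+0=2
L[8]='o': occ=0, LF[8]=C('o')+0=10+0=10
L[9]='i': occ=0, LF[9]=C('i')+0=5+0=5
L[10]='i': occ=1, LF[10]=C('i')+1=5+1=6
L[11]='g': occ=0, LF[11]=C('g')+0=4+0=4
L[12]='i': occ=2, LF[12]=C('i')+2=5+2=7
L[13]='n': occ=1, LF[13]=C('n')+1=8+1=9
L[14]='a': occ=0, LF[14]=C('a')+0=1+0=1

Answer: 8 11 0 13 3 12 14 2 10 5 6 4 7 9 1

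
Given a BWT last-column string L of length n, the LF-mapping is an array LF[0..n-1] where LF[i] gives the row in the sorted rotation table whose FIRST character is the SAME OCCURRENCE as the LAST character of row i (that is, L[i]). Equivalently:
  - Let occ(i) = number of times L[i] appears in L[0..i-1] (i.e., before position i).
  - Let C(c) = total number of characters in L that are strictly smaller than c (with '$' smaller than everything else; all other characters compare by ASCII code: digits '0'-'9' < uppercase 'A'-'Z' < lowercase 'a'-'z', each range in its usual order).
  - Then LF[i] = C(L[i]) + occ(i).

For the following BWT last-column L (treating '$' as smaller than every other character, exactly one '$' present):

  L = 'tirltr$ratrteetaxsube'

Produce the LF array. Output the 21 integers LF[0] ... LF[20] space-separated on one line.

Char counts: '$':1, 'a':2, 'b':1, 'e':3, 'i':1, 'l':1, 'r':4, 's':1, 't':5, 'u':1, 'x':1
C (first-col start): C('$')=0, C('a')=1, C('b')=3, C('e')=4, C('i')=7, C('l')=8, C('r')=9, C('s')=13, C('t')=14, C('u')=19, C('x')=20
L[0]='t': occ=0, LF[0]=C('t')+0=14+0=14
L[1]='i': occ=0, LF[1]=C('i')+0=7+0=7
L[2]='r': occ=0, LF[2]=C('r')+0=9+0=9
L[3]='l': occ=0, LF[3]=C('l')+0=8+0=8
L[4]='t': occ=1, LF[4]=C('t')+1=14+1=15
L[5]='r': occ=1, LF[5]=C('r')+1=9+1=10
L[6]='$': occ=0, LF[6]=C('$')+0=0+0=0
L[7]='r': occ=2, LF[7]=C('r')+2=9+2=11
L[8]='a': occ=0, LF[8]=C('a')+0=1+0=1
L[9]='t': occ=2, LF[9]=C('t')+2=14+2=16
L[10]='r': occ=3, LF[10]=C('r')+3=9+3=12
L[11]='t': occ=3, LF[11]=C('t')+3=14+3=17
L[12]='e': occ=0, LF[12]=C('e')+0=4+0=4
L[13]='e': occ=1, LF[13]=C('e')+1=4+1=5
L[14]='t': occ=4, LF[14]=C('t')+4=14+4=18
L[15]='a': occ=1, LF[15]=C('a')+1=1+1=2
L[16]='x': occ=0, LF[16]=C('x')+0=20+0=20
L[17]='s': occ=0, LF[17]=C('s')+0=13+0=13
L[18]='u': occ=0, LF[18]=C('u')+0=19+0=19
L[19]='b': occ=0, LF[19]=C('b')+0=3+0=3
L[20]='e': occ=2, LF[20]=C('e')+2=4+2=6

Answer: 14 7 9 8 15 10 0 11 1 16 12 17 4 5 18 2 20 13 19 3 6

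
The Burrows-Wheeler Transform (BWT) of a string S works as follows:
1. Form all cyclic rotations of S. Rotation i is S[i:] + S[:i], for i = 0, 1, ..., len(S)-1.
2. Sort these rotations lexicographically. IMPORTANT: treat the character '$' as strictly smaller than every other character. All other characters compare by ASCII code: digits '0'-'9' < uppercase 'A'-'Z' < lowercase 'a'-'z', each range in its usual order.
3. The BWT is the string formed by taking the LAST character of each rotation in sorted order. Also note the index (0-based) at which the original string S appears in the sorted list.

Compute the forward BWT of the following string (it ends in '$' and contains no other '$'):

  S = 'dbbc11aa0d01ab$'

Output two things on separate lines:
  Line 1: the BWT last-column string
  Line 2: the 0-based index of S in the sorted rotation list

Answer: bdac10a11adbb0$
14

Derivation:
All 15 rotations (rotation i = S[i:]+S[:i]):
  rot[0] = dbbc11aa0d01ab$
  rot[1] = bbc11aa0d01ab$d
  rot[2] = bc11aa0d01ab$db
  rot[3] = c11aa0d01ab$dbb
  rot[4] = 11aa0d01ab$dbbc
  rot[5] = 1aa0d01ab$dbbc1
  rot[6] = aa0d01ab$dbbc11
  rot[7] = a0d01ab$dbbc11a
  rot[8] = 0d01ab$dbbc11aa
  rot[9] = d01ab$dbbc11aa0
  rot[10] = 01ab$dbbc11aa0d
  rot[11] = 1ab$dbbc11aa0d0
  rot[12] = ab$dbbc11aa0d01
  rot[13] = b$dbbc11aa0d01a
  rot[14] = $dbbc11aa0d01ab
Sorted (with $ < everything):
  sorted[0] = $dbbc11aa0d01ab  (last char: 'b')
  sorted[1] = 01ab$dbbc11aa0d  (last char: 'd')
  sorted[2] = 0d01ab$dbbc11aa  (last char: 'a')
  sorted[3] = 11aa0d01ab$dbbc  (last char: 'c')
  sorted[4] = 1aa0d01ab$dbbc1  (last char: '1')
  sorted[5] = 1ab$dbbc11aa0d0  (last char: '0')
  sorted[6] = a0d01ab$dbbc11a  (last char: 'a')
  sorted[7] = aa0d01ab$dbbc11  (last char: '1')
  sorted[8] = ab$dbbc11aa0d01  (last char: '1')
  sorted[9] = b$dbbc11aa0d01a  (last char: 'a')
  sorted[10] = bbc11aa0d01ab$d  (last char: 'd')
  sorted[11] = bc11aa0d01ab$db  (last char: 'b')
  sorted[12] = c11aa0d01ab$dbb  (last char: 'b')
  sorted[13] = d01ab$dbbc11aa0  (last char: '0')
  sorted[14] = dbbc11aa0d01ab$  (last char: '$')
Last column: bdac10a11adbb0$
Original string S is at sorted index 14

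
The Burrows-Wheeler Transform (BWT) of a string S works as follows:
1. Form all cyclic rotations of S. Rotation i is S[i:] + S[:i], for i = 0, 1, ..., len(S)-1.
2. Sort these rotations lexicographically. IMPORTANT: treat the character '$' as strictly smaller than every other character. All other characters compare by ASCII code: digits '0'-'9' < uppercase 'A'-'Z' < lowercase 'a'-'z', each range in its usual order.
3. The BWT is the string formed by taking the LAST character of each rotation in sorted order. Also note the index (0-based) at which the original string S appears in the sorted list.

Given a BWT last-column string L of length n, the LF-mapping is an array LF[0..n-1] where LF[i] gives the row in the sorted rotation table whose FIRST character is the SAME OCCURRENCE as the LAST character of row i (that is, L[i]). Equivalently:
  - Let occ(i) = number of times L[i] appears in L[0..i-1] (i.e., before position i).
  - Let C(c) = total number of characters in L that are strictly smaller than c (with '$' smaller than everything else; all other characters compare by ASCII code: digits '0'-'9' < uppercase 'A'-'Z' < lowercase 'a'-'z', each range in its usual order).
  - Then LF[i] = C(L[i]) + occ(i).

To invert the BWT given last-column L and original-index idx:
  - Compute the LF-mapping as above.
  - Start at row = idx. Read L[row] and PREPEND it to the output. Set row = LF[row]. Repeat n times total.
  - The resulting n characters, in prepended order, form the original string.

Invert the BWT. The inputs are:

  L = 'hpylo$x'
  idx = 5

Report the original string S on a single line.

LF mapping: 1 4 6 2 3 0 5
Walk LF starting at row 5, prepending L[row]:
  step 1: row=5, L[5]='$', prepend. Next row=LF[5]=0
  step 2: row=0, L[0]='h', prepend. Next row=LF[0]=1
  step 3: row=1, L[1]='p', prepend. Next row=LF[1]=4
  step 4: row=4, L[4]='o', prepend. Next row=LF[4]=3
  step 5: row=3, L[3]='l', prepend. Next row=LF[3]=2
  step 6: row=2, L[2]='y', prepend. Next row=LF[2]=6
  step 7: row=6, L[6]='x', prepend. Next row=LF[6]=5
Reversed output: xyloph$

Answer: xyloph$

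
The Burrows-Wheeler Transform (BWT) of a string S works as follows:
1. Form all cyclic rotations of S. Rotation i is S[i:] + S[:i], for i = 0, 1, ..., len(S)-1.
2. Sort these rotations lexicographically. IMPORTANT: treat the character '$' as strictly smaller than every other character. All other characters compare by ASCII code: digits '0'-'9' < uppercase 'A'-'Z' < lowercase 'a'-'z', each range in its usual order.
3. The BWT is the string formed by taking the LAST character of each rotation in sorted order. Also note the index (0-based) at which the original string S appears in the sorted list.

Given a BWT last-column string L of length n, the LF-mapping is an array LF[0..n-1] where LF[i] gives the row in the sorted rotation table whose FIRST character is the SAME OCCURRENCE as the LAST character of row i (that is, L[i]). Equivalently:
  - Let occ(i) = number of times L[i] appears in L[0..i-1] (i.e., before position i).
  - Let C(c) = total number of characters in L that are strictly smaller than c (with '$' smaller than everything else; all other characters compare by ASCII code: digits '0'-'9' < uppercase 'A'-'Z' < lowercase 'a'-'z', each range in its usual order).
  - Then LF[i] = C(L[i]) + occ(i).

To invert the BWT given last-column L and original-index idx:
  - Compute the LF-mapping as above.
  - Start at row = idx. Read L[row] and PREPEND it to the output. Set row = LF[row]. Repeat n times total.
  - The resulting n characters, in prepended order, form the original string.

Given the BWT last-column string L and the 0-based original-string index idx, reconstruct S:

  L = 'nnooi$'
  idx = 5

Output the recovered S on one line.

Answer: onion$

Derivation:
LF mapping: 2 3 4 5 1 0
Walk LF starting at row 5, prepending L[row]:
  step 1: row=5, L[5]='$', prepend. Next row=LF[5]=0
  step 2: row=0, L[0]='n', prepend. Next row=LF[0]=2
  step 3: row=2, L[2]='o', prepend. Next row=LF[2]=4
  step 4: row=4, L[4]='i', prepend. Next row=LF[4]=1
  step 5: row=1, L[1]='n', prepend. Next row=LF[1]=3
  step 6: row=3, L[3]='o', prepend. Next row=LF[3]=5
Reversed output: onion$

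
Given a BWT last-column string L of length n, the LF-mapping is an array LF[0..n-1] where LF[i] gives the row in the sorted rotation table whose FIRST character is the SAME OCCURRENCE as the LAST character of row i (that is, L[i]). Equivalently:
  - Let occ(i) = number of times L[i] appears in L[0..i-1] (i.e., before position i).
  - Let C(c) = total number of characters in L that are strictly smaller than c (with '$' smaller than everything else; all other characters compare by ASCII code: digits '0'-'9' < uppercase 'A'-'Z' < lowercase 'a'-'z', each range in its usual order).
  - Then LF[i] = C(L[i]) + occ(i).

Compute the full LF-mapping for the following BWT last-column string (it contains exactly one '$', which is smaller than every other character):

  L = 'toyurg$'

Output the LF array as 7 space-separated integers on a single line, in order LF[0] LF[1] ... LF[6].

Answer: 4 2 6 5 3 1 0

Derivation:
Char counts: '$':1, 'g':1, 'o':1, 'r':1, 't':1, 'u':1, 'y':1
C (first-col start): C('$')=0, C('g')=1, C('o')=2, C('r')=3, C('t')=4, C('u')=5, C('y')=6
L[0]='t': occ=0, LF[0]=C('t')+0=4+0=4
L[1]='o': occ=0, LF[1]=C('o')+0=2+0=2
L[2]='y': occ=0, LF[2]=C('y')+0=6+0=6
L[3]='u': occ=0, LF[3]=C('u')+0=5+0=5
L[4]='r': occ=0, LF[4]=C('r')+0=3+0=3
L[5]='g': occ=0, LF[5]=C('g')+0=1+0=1
L[6]='$': occ=0, LF[6]=C('$')+0=0+0=0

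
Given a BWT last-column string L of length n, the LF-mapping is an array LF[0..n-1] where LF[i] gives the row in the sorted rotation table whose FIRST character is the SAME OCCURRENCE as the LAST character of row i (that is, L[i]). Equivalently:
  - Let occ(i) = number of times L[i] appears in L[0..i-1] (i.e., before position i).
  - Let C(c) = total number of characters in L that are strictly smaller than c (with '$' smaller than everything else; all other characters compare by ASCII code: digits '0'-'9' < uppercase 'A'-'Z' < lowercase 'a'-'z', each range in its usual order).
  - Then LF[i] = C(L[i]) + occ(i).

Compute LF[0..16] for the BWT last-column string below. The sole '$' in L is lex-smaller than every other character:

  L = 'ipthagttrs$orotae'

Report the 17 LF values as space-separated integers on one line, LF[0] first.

Char counts: '$':1, 'a':2, 'e':1, 'g':1, 'h':1, 'i':1, 'o':2, 'p':1, 'r':2, 's':1, 't':4
C (first-col start): C('$')=0, C('a')=1, C('e')=3, C('g')=4, C('h')=5, C('i')=6, C('o')=7, C('p')=9, C('r')=10, C('s')=12, C('t')=13
L[0]='i': occ=0, LF[0]=C('i')+0=6+0=6
L[1]='p': occ=0, LF[1]=C('p')+0=9+0=9
L[2]='t': occ=0, LF[2]=C('t')+0=13+0=13
L[3]='h': occ=0, LF[3]=C('h')+0=5+0=5
L[4]='a': occ=0, LF[4]=C('a')+0=1+0=1
L[5]='g': occ=0, LF[5]=C('g')+0=4+0=4
L[6]='t': occ=1, LF[6]=C('t')+1=13+1=14
L[7]='t': occ=2, LF[7]=C('t')+2=13+2=15
L[8]='r': occ=0, LF[8]=C('r')+0=10+0=10
L[9]='s': occ=0, LF[9]=C('s')+0=12+0=12
L[10]='$': occ=0, LF[10]=C('$')+0=0+0=0
L[11]='o': occ=0, LF[11]=C('o')+0=7+0=7
L[12]='r': occ=1, LF[12]=C('r')+1=10+1=11
L[13]='o': occ=1, LF[13]=C('o')+1=7+1=8
L[14]='t': occ=3, LF[14]=C('t')+3=13+3=16
L[15]='a': occ=1, LF[15]=C('a')+1=1+1=2
L[16]='e': occ=0, LF[16]=C('e')+0=3+0=3

Answer: 6 9 13 5 1 4 14 15 10 12 0 7 11 8 16 2 3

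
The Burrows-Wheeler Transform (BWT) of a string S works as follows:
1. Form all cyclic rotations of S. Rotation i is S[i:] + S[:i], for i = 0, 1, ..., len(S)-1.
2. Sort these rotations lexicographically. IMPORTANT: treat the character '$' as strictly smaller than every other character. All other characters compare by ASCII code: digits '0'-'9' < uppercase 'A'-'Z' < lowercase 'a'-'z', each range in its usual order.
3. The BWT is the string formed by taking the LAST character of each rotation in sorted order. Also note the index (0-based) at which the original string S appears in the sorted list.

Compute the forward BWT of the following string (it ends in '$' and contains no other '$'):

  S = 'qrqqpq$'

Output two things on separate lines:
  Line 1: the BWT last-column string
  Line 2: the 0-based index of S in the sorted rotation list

Answer: qqpqr$q
5

Derivation:
All 7 rotations (rotation i = S[i:]+S[:i]):
  rot[0] = qrqqpq$
  rot[1] = rqqpq$q
  rot[2] = qqpq$qr
  rot[3] = qpq$qrq
  rot[4] = pq$qrqq
  rot[5] = q$qrqqp
  rot[6] = $qrqqpq
Sorted (with $ < everything):
  sorted[0] = $qrqqpq  (last char: 'q')
  sorted[1] = pq$qrqq  (last char: 'q')
  sorted[2] = q$qrqqp  (last char: 'p')
  sorted[3] = qpq$qrq  (last char: 'q')
  sorted[4] = qqpq$qr  (last char: 'r')
  sorted[5] = qrqqpq$  (last char: '$')
  sorted[6] = rqqpq$q  (last char: 'q')
Last column: qqpqr$q
Original string S is at sorted index 5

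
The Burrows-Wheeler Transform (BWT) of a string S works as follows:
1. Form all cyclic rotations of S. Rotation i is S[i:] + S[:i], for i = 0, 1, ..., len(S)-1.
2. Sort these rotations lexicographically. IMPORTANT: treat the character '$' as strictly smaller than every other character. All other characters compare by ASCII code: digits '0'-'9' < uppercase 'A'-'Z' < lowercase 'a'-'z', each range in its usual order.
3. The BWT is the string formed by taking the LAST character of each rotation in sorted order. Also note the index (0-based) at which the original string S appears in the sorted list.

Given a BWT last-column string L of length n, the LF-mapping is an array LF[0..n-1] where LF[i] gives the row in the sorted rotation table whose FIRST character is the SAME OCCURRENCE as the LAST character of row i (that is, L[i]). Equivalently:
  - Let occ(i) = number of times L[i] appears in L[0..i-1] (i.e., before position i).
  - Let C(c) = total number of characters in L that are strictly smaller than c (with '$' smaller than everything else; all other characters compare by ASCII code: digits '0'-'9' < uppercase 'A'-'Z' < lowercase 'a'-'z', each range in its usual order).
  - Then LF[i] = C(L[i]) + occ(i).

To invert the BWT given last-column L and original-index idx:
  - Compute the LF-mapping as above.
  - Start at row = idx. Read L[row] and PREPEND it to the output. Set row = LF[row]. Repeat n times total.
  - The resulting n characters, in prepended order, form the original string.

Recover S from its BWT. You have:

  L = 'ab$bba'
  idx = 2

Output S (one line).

LF mapping: 1 3 0 4 5 2
Walk LF starting at row 2, prepending L[row]:
  step 1: row=2, L[2]='$', prepend. Next row=LF[2]=0
  step 2: row=0, L[0]='a', prepend. Next row=LF[0]=1
  step 3: row=1, L[1]='b', prepend. Next row=LF[1]=3
  step 4: row=3, L[3]='b', prepend. Next row=LF[3]=4
  step 5: row=4, L[4]='b', prepend. Next row=LF[4]=5
  step 6: row=5, L[5]='a', prepend. Next row=LF[5]=2
Reversed output: abbba$

Answer: abbba$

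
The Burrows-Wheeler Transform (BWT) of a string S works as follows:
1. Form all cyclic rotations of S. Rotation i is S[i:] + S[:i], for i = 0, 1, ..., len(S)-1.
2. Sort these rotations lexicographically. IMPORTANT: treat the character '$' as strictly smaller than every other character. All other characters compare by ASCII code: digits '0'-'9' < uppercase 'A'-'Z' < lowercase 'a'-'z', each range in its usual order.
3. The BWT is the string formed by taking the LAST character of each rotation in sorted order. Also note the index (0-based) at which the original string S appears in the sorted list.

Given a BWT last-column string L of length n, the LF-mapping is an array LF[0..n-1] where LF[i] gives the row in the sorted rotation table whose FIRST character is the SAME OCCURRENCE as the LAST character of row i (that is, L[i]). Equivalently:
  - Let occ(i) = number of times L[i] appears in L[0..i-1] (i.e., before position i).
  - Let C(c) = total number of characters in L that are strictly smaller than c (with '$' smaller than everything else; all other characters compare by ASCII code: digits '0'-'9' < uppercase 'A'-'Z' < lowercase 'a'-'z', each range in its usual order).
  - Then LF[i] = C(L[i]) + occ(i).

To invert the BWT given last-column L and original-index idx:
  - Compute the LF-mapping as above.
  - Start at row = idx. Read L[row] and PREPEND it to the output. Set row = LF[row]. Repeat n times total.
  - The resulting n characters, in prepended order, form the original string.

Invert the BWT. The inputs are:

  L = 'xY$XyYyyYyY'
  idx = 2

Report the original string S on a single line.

LF mapping: 6 2 0 1 7 3 8 9 4 10 5
Walk LF starting at row 2, prepending L[row]:
  step 1: row=2, L[2]='$', prepend. Next row=LF[2]=0
  step 2: row=0, L[0]='x', prepend. Next row=LF[0]=6
  step 3: row=6, L[6]='y', prepend. Next row=LF[6]=8
  step 4: row=8, L[8]='Y', prepend. Next row=LF[8]=4
  step 5: row=4, L[4]='y', prepend. Next row=LF[4]=7
  step 6: row=7, L[7]='y', prepend. Next row=LF[7]=9
  step 7: row=9, L[9]='y', prepend. Next row=LF[9]=10
  step 8: row=10, L[10]='Y', prepend. Next row=LF[10]=5
  step 9: row=5, L[5]='Y', prepend. Next row=LF[5]=3
  step 10: row=3, L[3]='X', prepend. Next row=LF[3]=1
  step 11: row=1, L[1]='Y', prepend. Next row=LF[1]=2
Reversed output: YXYYyyyYyx$

Answer: YXYYyyyYyx$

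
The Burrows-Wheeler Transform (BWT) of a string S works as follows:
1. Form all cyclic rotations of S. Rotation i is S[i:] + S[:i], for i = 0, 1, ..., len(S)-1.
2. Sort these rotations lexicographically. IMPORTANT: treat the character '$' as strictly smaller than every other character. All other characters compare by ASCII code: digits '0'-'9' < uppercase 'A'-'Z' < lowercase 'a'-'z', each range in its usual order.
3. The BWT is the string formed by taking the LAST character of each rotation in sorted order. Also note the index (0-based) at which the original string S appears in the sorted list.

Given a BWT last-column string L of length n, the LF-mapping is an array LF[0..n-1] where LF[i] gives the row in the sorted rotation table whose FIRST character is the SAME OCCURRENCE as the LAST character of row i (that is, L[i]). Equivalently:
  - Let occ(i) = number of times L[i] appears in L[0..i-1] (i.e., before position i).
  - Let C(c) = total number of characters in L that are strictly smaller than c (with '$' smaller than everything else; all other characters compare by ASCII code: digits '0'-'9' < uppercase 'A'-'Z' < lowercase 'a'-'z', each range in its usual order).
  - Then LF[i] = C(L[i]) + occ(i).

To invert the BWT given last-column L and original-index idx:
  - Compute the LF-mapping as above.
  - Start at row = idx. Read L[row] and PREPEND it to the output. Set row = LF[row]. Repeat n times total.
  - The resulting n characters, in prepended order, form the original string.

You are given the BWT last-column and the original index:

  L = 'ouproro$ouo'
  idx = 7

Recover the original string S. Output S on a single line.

LF mapping: 1 9 6 7 2 8 3 0 4 10 5
Walk LF starting at row 7, prepending L[row]:
  step 1: row=7, L[7]='$', prepend. Next row=LF[7]=0
  step 2: row=0, L[0]='o', prepend. Next row=LF[0]=1
  step 3: row=1, L[1]='u', prepend. Next row=LF[1]=9
  step 4: row=9, L[9]='u', prepend. Next row=LF[9]=10
  step 5: row=10, L[10]='o', prepend. Next row=LF[10]=5
  step 6: row=5, L[5]='r', prepend. Next row=LF[5]=8
  step 7: row=8, L[8]='o', prepend. Next row=LF[8]=4
  step 8: row=4, L[4]='o', prepend. Next row=LF[4]=2
  step 9: row=2, L[2]='p', prepend. Next row=LF[2]=6
  step 10: row=6, L[6]='o', prepend. Next row=LF[6]=3
  step 11: row=3, L[3]='r', prepend. Next row=LF[3]=7
Reversed output: ropoorouuo$

Answer: ropoorouuo$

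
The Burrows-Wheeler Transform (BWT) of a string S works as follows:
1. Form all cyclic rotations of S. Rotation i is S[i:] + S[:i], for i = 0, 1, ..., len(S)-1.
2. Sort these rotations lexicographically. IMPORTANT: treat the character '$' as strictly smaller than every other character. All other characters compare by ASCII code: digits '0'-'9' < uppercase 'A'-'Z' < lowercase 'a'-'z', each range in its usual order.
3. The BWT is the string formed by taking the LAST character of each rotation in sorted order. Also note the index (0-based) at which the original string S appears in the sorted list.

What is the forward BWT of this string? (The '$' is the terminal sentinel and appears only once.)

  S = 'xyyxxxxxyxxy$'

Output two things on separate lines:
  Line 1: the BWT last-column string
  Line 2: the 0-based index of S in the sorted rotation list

Answer: yyxxyxxx$xyxx
8

Derivation:
All 13 rotations (rotation i = S[i:]+S[:i]):
  rot[0] = xyyxxxxxyxxy$
  rot[1] = yyxxxxxyxxy$x
  rot[2] = yxxxxxyxxy$xy
  rot[3] = xxxxxyxxy$xyy
  rot[4] = xxxxyxxy$xyyx
  rot[5] = xxxyxxy$xyyxx
  rot[6] = xxyxxy$xyyxxx
  rot[7] = xyxxy$xyyxxxx
  rot[8] = yxxy$xyyxxxxx
  rot[9] = xxy$xyyxxxxxy
  rot[10] = xy$xyyxxxxxyx
  rot[11] = y$xyyxxxxxyxx
  rot[12] = $xyyxxxxxyxxy
Sorted (with $ < everything):
  sorted[0] = $xyyxxxxxyxxy  (last char: 'y')
  sorted[1] = xxxxxyxxy$xyy  (last char: 'y')
  sorted[2] = xxxxyxxy$xyyx  (last char: 'x')
  sorted[3] = xxxyxxy$xyyxx  (last char: 'x')
  sorted[4] = xxy$xyyxxxxxy  (last char: 'y')
  sorted[5] = xxyxxy$xyyxxx  (last char: 'x')
  sorted[6] = xy$xyyxxxxxyx  (last char: 'x')
  sorted[7] = xyxxy$xyyxxxx  (last char: 'x')
  sorted[8] = xyyxxxxxyxxy$  (last char: '$')
  sorted[9] = y$xyyxxxxxyxx  (last char: 'x')
  sorted[10] = yxxxxxyxxy$xy  (last char: 'y')
  sorted[11] = yxxy$xyyxxxxx  (last char: 'x')
  sorted[12] = yyxxxxxyxxy$x  (last char: 'x')
Last column: yyxxyxxx$xyxx
Original string S is at sorted index 8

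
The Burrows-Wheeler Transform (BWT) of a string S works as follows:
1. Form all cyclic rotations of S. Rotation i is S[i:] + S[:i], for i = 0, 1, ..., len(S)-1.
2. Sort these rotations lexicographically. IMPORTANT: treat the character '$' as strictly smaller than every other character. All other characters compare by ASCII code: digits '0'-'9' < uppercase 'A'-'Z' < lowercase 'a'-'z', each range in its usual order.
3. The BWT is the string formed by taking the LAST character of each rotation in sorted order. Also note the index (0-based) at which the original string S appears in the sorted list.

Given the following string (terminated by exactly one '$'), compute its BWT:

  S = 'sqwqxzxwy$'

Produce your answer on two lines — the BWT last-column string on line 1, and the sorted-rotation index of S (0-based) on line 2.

Answer: ysw$qxzqwx
3

Derivation:
All 10 rotations (rotation i = S[i:]+S[:i]):
  rot[0] = sqwqxzxwy$
  rot[1] = qwqxzxwy$s
  rot[2] = wqxzxwy$sq
  rot[3] = qxzxwy$sqw
  rot[4] = xzxwy$sqwq
  rot[5] = zxwy$sqwqx
  rot[6] = xwy$sqwqxz
  rot[7] = wy$sqwqxzx
  rot[8] = y$sqwqxzxw
  rot[9] = $sqwqxzxwy
Sorted (with $ < everything):
  sorted[0] = $sqwqxzxwy  (last char: 'y')
  sorted[1] = qwqxzxwy$s  (last char: 's')
  sorted[2] = qxzxwy$sqw  (last char: 'w')
  sorted[3] = sqwqxzxwy$  (last char: '$')
  sorted[4] = wqxzxwy$sq  (last char: 'q')
  sorted[5] = wy$sqwqxzx  (last char: 'x')
  sorted[6] = xwy$sqwqxz  (last char: 'z')
  sorted[7] = xzxwy$sqwq  (last char: 'q')
  sorted[8] = y$sqwqxzxw  (last char: 'w')
  sorted[9] = zxwy$sqwqx  (last char: 'x')
Last column: ysw$qxzqwx
Original string S is at sorted index 3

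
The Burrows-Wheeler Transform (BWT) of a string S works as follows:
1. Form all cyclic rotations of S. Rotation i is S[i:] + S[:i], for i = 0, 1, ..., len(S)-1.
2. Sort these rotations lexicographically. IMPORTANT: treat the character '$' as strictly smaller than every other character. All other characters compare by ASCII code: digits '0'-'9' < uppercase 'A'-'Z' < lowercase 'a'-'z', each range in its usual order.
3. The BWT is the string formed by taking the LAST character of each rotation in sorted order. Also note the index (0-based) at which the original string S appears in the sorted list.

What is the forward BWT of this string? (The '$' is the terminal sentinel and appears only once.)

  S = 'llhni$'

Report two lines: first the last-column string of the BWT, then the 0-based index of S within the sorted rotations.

All 6 rotations (rotation i = S[i:]+S[:i]):
  rot[0] = llhni$
  rot[1] = lhni$l
  rot[2] = hni$ll
  rot[3] = ni$llh
  rot[4] = i$llhn
  rot[5] = $llhni
Sorted (with $ < everything):
  sorted[0] = $llhni  (last char: 'i')
  sorted[1] = hni$ll  (last char: 'l')
  sorted[2] = i$llhn  (last char: 'n')
  sorted[3] = lhni$l  (last char: 'l')
  sorted[4] = llhni$  (last char: '$')
  sorted[5] = ni$llh  (last char: 'h')
Last column: ilnl$h
Original string S is at sorted index 4

Answer: ilnl$h
4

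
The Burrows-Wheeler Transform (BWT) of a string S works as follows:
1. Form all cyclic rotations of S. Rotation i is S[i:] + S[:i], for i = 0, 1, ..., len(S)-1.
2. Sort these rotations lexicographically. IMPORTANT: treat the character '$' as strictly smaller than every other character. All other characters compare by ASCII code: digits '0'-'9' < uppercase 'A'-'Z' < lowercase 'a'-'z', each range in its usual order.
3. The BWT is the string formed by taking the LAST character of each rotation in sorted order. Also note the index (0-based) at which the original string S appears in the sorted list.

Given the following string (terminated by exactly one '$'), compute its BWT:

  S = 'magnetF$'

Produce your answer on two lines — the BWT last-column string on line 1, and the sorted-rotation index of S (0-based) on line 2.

Answer: Ftmna$ge
5

Derivation:
All 8 rotations (rotation i = S[i:]+S[:i]):
  rot[0] = magnetF$
  rot[1] = agnetF$m
  rot[2] = gnetF$ma
  rot[3] = netF$mag
  rot[4] = etF$magn
  rot[5] = tF$magne
  rot[6] = F$magnet
  rot[7] = $magnetF
Sorted (with $ < everything):
  sorted[0] = $magnetF  (last char: 'F')
  sorted[1] = F$magnet  (last char: 't')
  sorted[2] = agnetF$m  (last char: 'm')
  sorted[3] = etF$magn  (last char: 'n')
  sorted[4] = gnetF$ma  (last char: 'a')
  sorted[5] = magnetF$  (last char: '$')
  sorted[6] = netF$mag  (last char: 'g')
  sorted[7] = tF$magne  (last char: 'e')
Last column: Ftmna$ge
Original string S is at sorted index 5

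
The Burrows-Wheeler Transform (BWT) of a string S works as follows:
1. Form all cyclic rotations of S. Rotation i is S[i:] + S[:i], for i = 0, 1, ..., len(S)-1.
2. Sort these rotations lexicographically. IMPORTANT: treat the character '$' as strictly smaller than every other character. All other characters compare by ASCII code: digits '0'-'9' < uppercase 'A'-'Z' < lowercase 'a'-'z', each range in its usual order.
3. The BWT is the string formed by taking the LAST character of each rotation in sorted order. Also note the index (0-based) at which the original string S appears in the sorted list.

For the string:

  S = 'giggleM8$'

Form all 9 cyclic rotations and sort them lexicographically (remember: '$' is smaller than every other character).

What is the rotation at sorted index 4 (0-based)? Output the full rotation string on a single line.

All 9 rotations (rotation i = S[i:]+S[:i]):
  rot[0] = giggleM8$
  rot[1] = iggleM8$g
  rot[2] = ggleM8$gi
  rot[3] = gleM8$gig
  rot[4] = leM8$gigg
  rot[5] = eM8$giggl
  rot[6] = M8$giggle
  rot[7] = 8$giggleM
  rot[8] = $giggleM8
Sorted (with $ < everything):
  sorted[0] = $giggleM8
  sorted[1] = 8$giggleM
  sorted[2] = M8$giggle
  sorted[3] = eM8$giggl
  sorted[4] = ggleM8$gi
  sorted[5] = giggleM8$
  sorted[6] = gleM8$gig
  sorted[7] = iggleM8$g
  sorted[8] = leM8$gigg
sorted[4] = ggleM8$gi

Answer: ggleM8$gi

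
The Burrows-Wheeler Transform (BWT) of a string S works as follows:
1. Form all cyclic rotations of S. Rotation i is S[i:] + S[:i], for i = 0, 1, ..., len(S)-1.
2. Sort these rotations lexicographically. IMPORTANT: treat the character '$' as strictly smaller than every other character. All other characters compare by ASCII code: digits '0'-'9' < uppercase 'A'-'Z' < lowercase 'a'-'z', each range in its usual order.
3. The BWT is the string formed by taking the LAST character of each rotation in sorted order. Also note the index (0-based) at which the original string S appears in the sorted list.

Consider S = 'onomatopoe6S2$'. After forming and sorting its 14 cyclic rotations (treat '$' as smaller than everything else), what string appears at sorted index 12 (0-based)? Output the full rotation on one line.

All 14 rotations (rotation i = S[i:]+S[:i]):
  rot[0] = onomatopoe6S2$
  rot[1] = nomatopoe6S2$o
  rot[2] = omatopoe6S2$on
  rot[3] = matopoe6S2$ono
  rot[4] = atopoe6S2$onom
  rot[5] = topoe6S2$onoma
  rot[6] = opoe6S2$onomat
  rot[7] = poe6S2$onomato
  rot[8] = oe6S2$onomatop
  rot[9] = e6S2$onomatopo
  rot[10] = 6S2$onomatopoe
  rot[11] = S2$onomatopoe6
  rot[12] = 2$onomatopoe6S
  rot[13] = $onomatopoe6S2
Sorted (with $ < everything):
  sorted[0] = $onomatopoe6S2
  sorted[1] = 2$onomatopoe6S
  sorted[2] = 6S2$onomatopoe
  sorted[3] = S2$onomatopoe6
  sorted[4] = atopoe6S2$onom
  sorted[5] = e6S2$onomatopo
  sorted[6] = matopoe6S2$ono
  sorted[7] = nomatopoe6S2$o
  sorted[8] = oe6S2$onomatop
  sorted[9] = omatopoe6S2$on
  sorted[10] = onomatopoe6S2$
  sorted[11] = opoe6S2$onomat
  sorted[12] = poe6S2$onomato
  sorted[13] = topoe6S2$onoma
sorted[12] = poe6S2$onomato

Answer: poe6S2$onomato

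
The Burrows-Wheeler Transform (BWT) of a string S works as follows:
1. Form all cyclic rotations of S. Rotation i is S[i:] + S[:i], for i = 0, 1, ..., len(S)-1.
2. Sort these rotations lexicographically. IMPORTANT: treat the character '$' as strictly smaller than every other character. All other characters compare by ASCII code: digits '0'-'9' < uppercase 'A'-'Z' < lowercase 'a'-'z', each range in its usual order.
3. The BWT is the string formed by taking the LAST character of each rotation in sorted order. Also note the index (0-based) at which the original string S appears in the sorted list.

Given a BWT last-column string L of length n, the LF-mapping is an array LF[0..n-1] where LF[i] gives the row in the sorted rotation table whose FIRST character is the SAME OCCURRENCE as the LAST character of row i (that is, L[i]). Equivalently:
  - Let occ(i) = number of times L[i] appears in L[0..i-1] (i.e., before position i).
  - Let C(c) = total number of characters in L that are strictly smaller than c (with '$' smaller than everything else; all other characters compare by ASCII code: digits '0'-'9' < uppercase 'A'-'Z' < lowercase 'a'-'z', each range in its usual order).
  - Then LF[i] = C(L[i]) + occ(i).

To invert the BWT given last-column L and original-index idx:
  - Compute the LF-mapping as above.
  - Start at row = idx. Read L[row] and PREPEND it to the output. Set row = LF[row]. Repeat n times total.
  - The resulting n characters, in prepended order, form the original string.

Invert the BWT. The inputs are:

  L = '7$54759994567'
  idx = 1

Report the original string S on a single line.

LF mapping: 7 0 3 1 8 4 10 11 12 2 5 6 9
Walk LF starting at row 1, prepending L[row]:
  step 1: row=1, L[1]='$', prepend. Next row=LF[1]=0
  step 2: row=0, L[0]='7', prepend. Next row=LF[0]=7
  step 3: row=7, L[7]='9', prepend. Next row=LF[7]=11
  step 4: row=11, L[11]='6', prepend. Next row=LF[11]=6
  step 5: row=6, L[6]='9', prepend. Next row=LF[6]=10
  step 6: row=10, L[10]='5', prepend. Next row=LF[10]=5
  step 7: row=5, L[5]='5', prepend. Next row=LF[5]=4
  step 8: row=4, L[4]='7', prepend. Next row=LF[4]=8
  step 9: row=8, L[8]='9', prepend. Next row=LF[8]=12
  step 10: row=12, L[12]='7', prepend. Next row=LF[12]=9
  step 11: row=9, L[9]='4', prepend. Next row=LF[9]=2
  step 12: row=2, L[2]='5', prepend. Next row=LF[2]=3
  step 13: row=3, L[3]='4', prepend. Next row=LF[3]=1
Reversed output: 454797559697$

Answer: 454797559697$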